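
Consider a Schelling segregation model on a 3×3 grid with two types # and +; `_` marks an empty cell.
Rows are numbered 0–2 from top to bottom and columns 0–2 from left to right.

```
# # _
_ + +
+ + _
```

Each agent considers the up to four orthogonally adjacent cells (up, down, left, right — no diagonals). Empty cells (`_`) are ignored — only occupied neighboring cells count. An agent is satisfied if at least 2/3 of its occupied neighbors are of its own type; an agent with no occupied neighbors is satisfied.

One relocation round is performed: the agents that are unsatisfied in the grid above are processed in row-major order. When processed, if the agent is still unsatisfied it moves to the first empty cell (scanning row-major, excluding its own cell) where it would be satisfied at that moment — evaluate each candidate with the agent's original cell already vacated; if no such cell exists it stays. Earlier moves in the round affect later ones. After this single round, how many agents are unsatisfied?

Initially unsatisfied (in order): (0,1).
  (0,1): no empty cell satisfies it; stays.
Resulting grid:
# # _
_ + +
+ + _
Unsatisfied now: (0,1).

1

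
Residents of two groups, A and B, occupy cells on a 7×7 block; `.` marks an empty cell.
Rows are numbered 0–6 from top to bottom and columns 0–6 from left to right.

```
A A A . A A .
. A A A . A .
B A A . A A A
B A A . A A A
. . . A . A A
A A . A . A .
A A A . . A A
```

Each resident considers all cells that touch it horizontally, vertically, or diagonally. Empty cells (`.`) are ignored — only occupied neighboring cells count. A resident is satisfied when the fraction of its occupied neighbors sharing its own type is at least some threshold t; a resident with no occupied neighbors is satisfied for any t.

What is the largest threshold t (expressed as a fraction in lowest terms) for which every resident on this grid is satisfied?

(0,0)A 2/2
(0,1)A 4/4
(0,2)A 4/4
(0,4)A 3/3
(0,5)A 2/2
(1,1)A 6/7
(1,2)A 6/6
(1,3)A 5/5
(1,5)A 5/5
(2,0)B 1/4
(2,1)A 5/7
(2,2)A 6/6
(2,4)A 5/5
(2,5)A 6/6
(2,6)A 4/4
(3,0)B 1/3
(3,1)A 3/5
(3,2)A 4/4
(3,4)A 5/5
(3,5)A 7/7
(3,6)A 5/5
(4,3)A 3/3
(4,5)A 5/5
(4,6)A 4/4
(5,0)A 3/3
(5,1)A 4/4
(5,3)A 2/2
(5,5)A 4/4
(6,0)A 3/3
(6,1)A 4/4
(6,2)A 3/3
(6,5)A 2/2
(6,6)A 2/2
The smallest same-type fraction is 1/4 at (2,0), which reduces to 1/4. Any threshold above that leaves this resident unsatisfied.

1/4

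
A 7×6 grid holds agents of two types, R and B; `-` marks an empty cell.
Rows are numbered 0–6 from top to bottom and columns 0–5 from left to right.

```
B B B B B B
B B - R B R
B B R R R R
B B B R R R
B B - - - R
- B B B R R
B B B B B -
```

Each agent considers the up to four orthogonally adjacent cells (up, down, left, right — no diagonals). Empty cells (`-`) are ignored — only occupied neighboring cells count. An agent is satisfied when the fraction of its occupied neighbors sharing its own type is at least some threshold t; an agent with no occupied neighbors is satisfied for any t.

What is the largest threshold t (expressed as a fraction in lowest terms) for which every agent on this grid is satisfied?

1/4

(0,0)B 2/2
(0,1)B 3/3
(0,2)B 2/2
(0,3)B 2/3
(0,4)B 3/3
(0,5)B 1/2
(1,0)B 3/3
(1,1)B 3/3
(1,3)R 1/3
(1,4)B 1/4
(1,5)R 1/3
(2,0)B 3/3
(2,1)B 3/4
(2,2)R 1/3
(2,3)R 4/4
(2,4)R 3/4
(2,5)R 3/3
(3,0)B 3/3
(3,1)B 4/4
(3,2)B 1/3
(3,3)R 2/3
(3,4)R 3/3
(3,5)R 3/3
(4,0)B 2/2
(4,1)B 3/3
(4,5)R 2/2
(5,1)B 3/3
(5,2)B 3/3
(5,3)B 2/3
(5,4)R 1/3
(5,5)R 2/2
(6,0)B 1/1
(6,1)B 3/3
(6,2)B 3/3
(6,3)B 3/3
(6,4)B 1/2
The smallest same-type fraction is 1/4 at (1,4), which reduces to 1/4. Any threshold above that leaves this agent unsatisfied.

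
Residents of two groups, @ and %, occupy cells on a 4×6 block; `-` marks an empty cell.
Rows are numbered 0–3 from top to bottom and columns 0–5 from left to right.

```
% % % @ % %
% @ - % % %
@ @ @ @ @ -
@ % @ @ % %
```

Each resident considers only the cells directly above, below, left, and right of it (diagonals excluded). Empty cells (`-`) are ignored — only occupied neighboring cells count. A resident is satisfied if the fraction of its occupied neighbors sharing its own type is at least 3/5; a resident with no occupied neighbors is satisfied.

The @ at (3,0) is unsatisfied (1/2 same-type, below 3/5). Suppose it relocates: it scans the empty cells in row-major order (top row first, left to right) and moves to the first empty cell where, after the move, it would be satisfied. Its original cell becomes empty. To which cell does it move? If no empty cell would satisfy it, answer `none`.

none

Vacating (3,0). Empty cells in order:
  (1,2): 2/4 same-type → still unsatisfied.
  (2,5): 1/3 same-type → still unsatisfied.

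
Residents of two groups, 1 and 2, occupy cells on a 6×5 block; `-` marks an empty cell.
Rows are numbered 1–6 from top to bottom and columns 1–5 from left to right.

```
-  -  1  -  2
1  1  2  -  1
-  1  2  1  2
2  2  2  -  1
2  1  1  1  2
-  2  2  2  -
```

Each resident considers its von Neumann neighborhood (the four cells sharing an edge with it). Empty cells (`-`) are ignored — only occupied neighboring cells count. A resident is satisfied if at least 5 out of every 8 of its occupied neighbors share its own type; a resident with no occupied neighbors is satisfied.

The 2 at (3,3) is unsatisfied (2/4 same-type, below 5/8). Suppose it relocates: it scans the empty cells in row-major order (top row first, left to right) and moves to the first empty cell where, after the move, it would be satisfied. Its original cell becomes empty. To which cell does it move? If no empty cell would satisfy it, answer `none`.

(6,1)

Vacating (3,3). Empty cells in order:
  (1,1): 0/1 same-type → still unsatisfied.
  (1,2): 0/2 same-type → still unsatisfied.
  (1,4): 1/2 same-type → still unsatisfied.
  (2,4): 1/3 same-type → still unsatisfied.
  (3,1): 1/3 same-type → still unsatisfied.
  (4,4): 1/4 same-type → still unsatisfied.
  (6,1): 2/2 same-type → satisfied — stop here.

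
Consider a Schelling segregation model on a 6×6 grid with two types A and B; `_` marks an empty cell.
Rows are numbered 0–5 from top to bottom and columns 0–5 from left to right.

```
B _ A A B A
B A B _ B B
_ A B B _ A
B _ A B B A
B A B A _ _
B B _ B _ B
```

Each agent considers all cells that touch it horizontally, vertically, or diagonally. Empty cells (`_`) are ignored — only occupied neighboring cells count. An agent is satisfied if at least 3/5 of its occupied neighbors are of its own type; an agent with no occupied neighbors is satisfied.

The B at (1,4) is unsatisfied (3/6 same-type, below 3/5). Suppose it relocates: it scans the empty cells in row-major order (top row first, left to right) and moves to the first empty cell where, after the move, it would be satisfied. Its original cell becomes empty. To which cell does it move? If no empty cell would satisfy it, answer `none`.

Vacating (1,4). Empty cells in order:
  (0,1): 3/5 same-type → satisfied — stop here.

(0,1)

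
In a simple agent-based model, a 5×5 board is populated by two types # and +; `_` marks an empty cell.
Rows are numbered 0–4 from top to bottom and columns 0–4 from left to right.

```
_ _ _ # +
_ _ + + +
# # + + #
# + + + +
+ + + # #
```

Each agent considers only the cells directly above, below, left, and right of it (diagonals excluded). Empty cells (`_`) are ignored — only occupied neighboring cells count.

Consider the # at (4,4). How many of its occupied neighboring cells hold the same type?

1

Occupied neighbors of (4,4): (3,4)=+, (4,3)=#.
Same type (#): 1 of 2.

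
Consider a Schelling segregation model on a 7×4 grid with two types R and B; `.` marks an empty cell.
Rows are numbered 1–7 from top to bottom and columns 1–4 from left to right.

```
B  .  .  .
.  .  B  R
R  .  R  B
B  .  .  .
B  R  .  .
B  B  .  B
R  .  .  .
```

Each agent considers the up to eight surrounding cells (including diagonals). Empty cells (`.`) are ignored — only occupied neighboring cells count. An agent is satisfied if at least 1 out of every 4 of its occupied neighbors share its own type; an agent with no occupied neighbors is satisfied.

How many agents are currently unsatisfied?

3

(1,1)B 0/0 satisfied
(2,3)B 1/3 satisfied
(2,4)R 1/3 satisfied
(3,1)R 0/1 not
(3,3)R 1/3 satisfied
(3,4)B 1/3 satisfied
(4,1)B 1/3 satisfied
(5,1)B 3/4 satisfied
(5,2)R 0/4 not
(6,1)B 2/4 satisfied
(6,2)B 2/4 satisfied
(6,4)B 0/0 satisfied
(7,1)R 0/2 not
Unsatisfied: (3,1), (5,2), (7,1) — 3 in total.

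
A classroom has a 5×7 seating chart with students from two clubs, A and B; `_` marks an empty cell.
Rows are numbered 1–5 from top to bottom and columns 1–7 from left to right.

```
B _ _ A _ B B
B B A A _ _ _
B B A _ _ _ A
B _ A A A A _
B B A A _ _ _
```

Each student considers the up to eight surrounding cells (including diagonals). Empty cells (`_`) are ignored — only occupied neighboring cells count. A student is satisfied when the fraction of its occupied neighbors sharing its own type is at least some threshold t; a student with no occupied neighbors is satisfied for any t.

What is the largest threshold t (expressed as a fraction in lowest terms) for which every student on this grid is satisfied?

1/2

Row 1: (1,1)B 2/2 · (1,4)A 2/2 · (1,6)B 1/1 · (1,7)B 1/1
Row 2: (2,1)B 4/4 · (2,2)B 4/6 · (2,3)A 3/5 · (2,4)A 3/3
Row 3: (3,1)B 4/4 · (3,2)B 4/7 · (3,3)A 4/6 · (3,7)A 1/1
Row 4: (4,1)B 4/4 · (4,3)A 4/6 · (4,4)A 5/5 · (4,5)A 3/3 · (4,6)A 2/2
Row 5: (5,1)B 2/2 · (5,2)B 2/4 · (5,3)A 3/4 · (5,4)A 4/4
The smallest same-type fraction is 2/4 at (5,2), which reduces to 1/2. Any threshold above that leaves this student unsatisfied.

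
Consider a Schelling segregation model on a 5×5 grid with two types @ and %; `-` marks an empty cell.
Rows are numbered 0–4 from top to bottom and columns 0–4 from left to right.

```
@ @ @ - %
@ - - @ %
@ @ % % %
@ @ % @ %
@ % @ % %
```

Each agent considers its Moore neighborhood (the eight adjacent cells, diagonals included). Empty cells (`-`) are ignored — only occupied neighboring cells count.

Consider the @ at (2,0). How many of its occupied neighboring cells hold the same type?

Occupied neighbors of (2,0): (1,0)=@, (2,1)=@, (3,0)=@, (3,1)=@.
Same type (@): 4 of 4.

4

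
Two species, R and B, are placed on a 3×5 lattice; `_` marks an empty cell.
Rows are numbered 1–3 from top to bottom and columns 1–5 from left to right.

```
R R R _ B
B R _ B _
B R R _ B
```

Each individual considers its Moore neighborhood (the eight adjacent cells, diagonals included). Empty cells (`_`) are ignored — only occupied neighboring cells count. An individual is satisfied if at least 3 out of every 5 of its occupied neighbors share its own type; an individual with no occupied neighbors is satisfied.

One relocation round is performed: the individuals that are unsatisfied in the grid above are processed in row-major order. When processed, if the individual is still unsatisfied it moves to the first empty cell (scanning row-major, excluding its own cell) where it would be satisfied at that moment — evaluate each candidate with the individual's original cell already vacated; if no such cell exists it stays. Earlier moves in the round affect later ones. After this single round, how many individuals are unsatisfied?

1

Initially unsatisfied (in order): (2,1), (2,4), (3,1), (3,2).
  (2,1) → (1,4).
  (2,4): now satisfied by earlier moves; stays.
  (3,1) → (2,5).
  (3,2): now satisfied by earlier moves; stays.
Resulting grid:
R R R B B
_ R _ B B
_ R R _ B
Unsatisfied now: (1,3).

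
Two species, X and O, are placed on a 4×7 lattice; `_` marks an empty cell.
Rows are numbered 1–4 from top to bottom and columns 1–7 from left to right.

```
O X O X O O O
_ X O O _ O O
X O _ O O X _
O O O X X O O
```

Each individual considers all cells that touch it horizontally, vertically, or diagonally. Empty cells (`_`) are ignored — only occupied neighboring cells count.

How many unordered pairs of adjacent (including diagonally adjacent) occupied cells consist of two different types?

Scan each occupied cell's neighbors to the right and below (and the two forward diagonals) so each pair is counted once.
Row 1: O(1,1)–X(1,2)≠ O(1,1)–X(2,2)≠ X(1,2)–O(1,3)≠ X(1,2)–X(2,2)= X(1,2)–O(2,3)≠ O(1,3)–X(1,4)≠ O(1,3)–O(2,3)= O(1,3)–O(2,4)= O(1,3)–X(2,2)≠ X(1,4)–O(1,5)≠ X(1,4)–O(2,4)≠ X(1,4)–O(2,3)≠ O(1,5)–O(1,6)= O(1,5)–O(2,6)= O(1,5)–O(2,4)= O(1,6)–O(1,7)= O(1,6)–O(2,6)= O(1,6)–O(2,7)= O(1,7)–O(2,7)= O(1,7)–O(2,6)=  → 9/20 unlike.
Row 2: X(2,2)–O(2,3)≠ X(2,2)–O(3,2)≠ X(2,2)–X(3,1)= O(2,3)–O(2,4)= O(2,3)–O(3,4)= O(2,3)–O(3,2)= O(2,4)–O(3,4)= O(2,4)–O(3,5)= O(2,6)–O(2,7)= O(2,6)–X(3,6)≠ O(2,6)–O(3,5)= O(2,7)–X(3,6)≠  → 4/12 unlike.
Row 3: X(3,1)–O(3,2)≠ X(3,1)–O(4,1)≠ X(3,1)–O(4,2)≠ O(3,2)–O(4,2)= O(3,2)–O(4,3)= O(3,2)–O(4,1)= O(3,4)–O(3,5)= O(3,4)–X(4,4)≠ O(3,4)–X(4,5)≠ O(3,4)–O(4,3)= O(3,5)–X(3,6)≠ O(3,5)–X(4,5)≠ O(3,5)–O(4,6)= O(3,5)–X(4,4)≠ X(3,6)–O(4,6)≠ X(3,6)–O(4,7)≠ X(3,6)–X(4,5)=  → 10/17 unlike.
Row 4: O(4,1)–O(4,2)= O(4,2)–O(4,3)= O(4,3)–X(4,4)≠ X(4,4)–X(4,5)= X(4,5)–O(4,6)≠ O(4,6)–O(4,7)=  → 2/6 unlike.
Total adjacent occupied pairs: 55; unlike-type pairs: 25.

25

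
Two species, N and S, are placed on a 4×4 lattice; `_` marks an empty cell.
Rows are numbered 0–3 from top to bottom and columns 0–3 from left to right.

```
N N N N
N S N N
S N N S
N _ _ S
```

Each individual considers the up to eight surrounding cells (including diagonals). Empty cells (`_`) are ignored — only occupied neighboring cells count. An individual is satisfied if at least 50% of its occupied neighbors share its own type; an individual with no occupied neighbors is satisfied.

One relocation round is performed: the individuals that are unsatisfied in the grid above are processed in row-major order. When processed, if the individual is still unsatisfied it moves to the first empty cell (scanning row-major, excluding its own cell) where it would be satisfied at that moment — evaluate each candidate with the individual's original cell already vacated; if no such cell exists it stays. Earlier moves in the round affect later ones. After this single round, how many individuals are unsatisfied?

2

Initially unsatisfied (in order): (1,1), (2,0), (2,3).
  (1,1) → (3,2).
  (2,0): no empty cell satisfies it; stays.
  (2,3): no empty cell satisfies it; stays.
Resulting grid:
N N N N
N _ N N
S N N S
N _ S S
Unsatisfied now: (2,0), (2,3).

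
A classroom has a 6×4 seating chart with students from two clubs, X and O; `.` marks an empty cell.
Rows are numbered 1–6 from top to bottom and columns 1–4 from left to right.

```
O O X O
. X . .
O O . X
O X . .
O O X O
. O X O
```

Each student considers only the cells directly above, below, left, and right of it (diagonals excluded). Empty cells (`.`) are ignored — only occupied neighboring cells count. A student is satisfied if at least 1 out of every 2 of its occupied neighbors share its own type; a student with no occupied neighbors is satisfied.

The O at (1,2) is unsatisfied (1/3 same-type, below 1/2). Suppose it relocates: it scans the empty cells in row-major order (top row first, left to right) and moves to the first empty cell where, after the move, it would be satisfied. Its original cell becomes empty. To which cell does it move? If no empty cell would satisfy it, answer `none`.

(2,1)

Vacating (1,2). Empty cells in order:
  (2,1): 2/3 same-type → satisfied — stop here.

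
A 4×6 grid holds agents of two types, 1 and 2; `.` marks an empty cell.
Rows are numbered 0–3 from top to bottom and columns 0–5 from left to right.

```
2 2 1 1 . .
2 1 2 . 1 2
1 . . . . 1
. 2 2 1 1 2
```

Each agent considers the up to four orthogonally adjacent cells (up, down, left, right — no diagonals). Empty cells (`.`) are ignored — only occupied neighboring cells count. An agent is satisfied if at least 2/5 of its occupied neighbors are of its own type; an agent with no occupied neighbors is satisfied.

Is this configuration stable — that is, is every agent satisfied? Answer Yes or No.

No

Row 0: (0,0)2 2/2 ok · (0,1)2 1/3 unhappy · (0,2)1 1/3 unhappy · (0,3)1 1/1 ok
Row 1: (1,0)2 1/3 unhappy · (1,1)1 0/3 unhappy · (1,2)2 0/2 unhappy · (1,4)1 0/1 unhappy · (1,5)2 0/2 unhappy
Row 2: (2,0)1 0/1 unhappy · (2,5)1 0/2 unhappy
Row 3: (3,1)2 1/1 ok · (3,2)2 1/2 ok · (3,3)1 1/2 ok · (3,4)1 1/2 ok · (3,5)2 0/2 unhappy
For instance (0,1) has only 1/3 same-type neighbors, below 2/5.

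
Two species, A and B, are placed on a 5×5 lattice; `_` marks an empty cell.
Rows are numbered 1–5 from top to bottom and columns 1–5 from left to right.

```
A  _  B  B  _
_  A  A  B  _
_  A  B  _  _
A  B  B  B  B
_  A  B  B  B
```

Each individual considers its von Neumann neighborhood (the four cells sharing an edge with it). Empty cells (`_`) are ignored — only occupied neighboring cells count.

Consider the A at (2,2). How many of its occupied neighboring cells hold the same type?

2

Occupied neighbors of (2,2): (3,2)=A, (2,3)=A.
Same type (A): 2 of 2.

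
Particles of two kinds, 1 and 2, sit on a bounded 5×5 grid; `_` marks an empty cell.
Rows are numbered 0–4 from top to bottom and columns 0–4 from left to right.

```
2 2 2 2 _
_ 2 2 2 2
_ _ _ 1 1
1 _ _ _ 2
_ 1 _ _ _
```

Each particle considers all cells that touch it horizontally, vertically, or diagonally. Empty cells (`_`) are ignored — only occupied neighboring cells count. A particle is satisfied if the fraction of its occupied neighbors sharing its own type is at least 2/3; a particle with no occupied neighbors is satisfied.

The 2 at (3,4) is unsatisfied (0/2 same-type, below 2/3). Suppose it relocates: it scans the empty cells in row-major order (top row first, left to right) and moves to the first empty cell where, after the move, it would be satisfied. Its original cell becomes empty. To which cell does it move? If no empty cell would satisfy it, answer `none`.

(0,4)

Vacating (3,4). Empty cells in order:
  (0,4): 3/3 same-type → satisfied — stop here.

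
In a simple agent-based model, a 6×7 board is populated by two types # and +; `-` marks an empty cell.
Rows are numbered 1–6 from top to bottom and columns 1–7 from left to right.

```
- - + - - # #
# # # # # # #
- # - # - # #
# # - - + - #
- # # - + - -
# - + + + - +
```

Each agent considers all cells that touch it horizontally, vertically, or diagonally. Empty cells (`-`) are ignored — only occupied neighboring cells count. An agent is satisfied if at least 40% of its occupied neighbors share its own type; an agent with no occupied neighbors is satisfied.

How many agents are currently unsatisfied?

3

(1,3)+ 0/3 unhappy
(1,6)# 4/4 ok
(1,7)# 3/3 ok
(2,1)# 2/2 ok
(2,2)# 3/4 ok
(2,3)# 4/5 ok
(2,4)# 3/4 ok
(2,5)# 5/5 ok
(2,6)# 6/6 ok
(2,7)# 5/5 ok
(3,2)# 5/5 ok
(3,4)# 3/4 ok
(3,6)# 5/6 ok
(3,7)# 4/4 ok
(4,1)# 3/3 ok
(4,2)# 4/4 ok
(4,5)+ 1/3 unhappy
(4,7)# 2/2 ok
(5,2)# 4/5 ok
(5,3)# 2/4 ok
(5,5)+ 3/3 ok
(6,1)# 1/1 ok
(6,3)+ 1/3 unhappy
(6,4)+ 3/4 ok
(6,5)+ 2/2 ok
(6,7)+ 0/0 ok
Unsatisfied: (1,3), (4,5), (6,3) — 3 in total.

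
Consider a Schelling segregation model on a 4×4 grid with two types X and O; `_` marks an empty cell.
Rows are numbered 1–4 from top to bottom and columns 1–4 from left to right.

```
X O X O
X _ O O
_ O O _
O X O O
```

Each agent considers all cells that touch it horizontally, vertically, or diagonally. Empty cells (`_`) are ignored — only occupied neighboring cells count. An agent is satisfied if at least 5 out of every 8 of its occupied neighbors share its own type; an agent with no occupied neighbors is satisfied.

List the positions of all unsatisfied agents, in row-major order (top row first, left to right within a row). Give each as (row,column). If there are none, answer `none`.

Row 1: (1,1)X 1/2 not · (1,2)O 1/4 not · (1,3)X 0/4 not · (1,4)O 2/3 satisfied
Row 2: (2,1)X 1/3 not · (2,3)O 5/6 satisfied · (2,4)O 3/4 satisfied
Row 3: (3,2)O 4/6 satisfied · (3,3)O 5/6 satisfied
Row 4: (4,1)O 1/2 not · (4,2)X 0/4 not · (4,3)O 3/4 satisfied · (4,4)O 2/2 satisfied

(1,1), (1,2), (1,3), (2,1), (4,1), (4,2)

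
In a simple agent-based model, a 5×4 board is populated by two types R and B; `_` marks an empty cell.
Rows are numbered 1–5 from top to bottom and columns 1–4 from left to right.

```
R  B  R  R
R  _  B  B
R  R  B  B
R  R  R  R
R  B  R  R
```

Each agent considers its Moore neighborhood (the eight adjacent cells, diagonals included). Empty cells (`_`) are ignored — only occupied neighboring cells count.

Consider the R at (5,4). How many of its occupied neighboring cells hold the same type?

Occupied neighbors of (5,4): (4,3)=R, (4,4)=R, (5,3)=R.
Same type (R): 3 of 3.

3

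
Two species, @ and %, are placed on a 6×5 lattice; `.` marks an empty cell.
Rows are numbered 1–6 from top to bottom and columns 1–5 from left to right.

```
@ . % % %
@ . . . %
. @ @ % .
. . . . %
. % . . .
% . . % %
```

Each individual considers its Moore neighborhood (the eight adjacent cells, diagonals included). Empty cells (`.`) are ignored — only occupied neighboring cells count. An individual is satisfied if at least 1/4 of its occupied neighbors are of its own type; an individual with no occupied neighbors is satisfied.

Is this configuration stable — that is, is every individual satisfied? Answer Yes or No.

Row 1: (1,1)@ 1/1 ✓ · (1,3)% 1/1 ✓ · (1,4)% 3/3 ✓ · (1,5)% 2/2 ✓
Row 2: (2,1)@ 2/2 ✓ · (2,5)% 3/3 ✓
Row 3: (3,2)@ 2/2 ✓ · (3,3)@ 1/2 ✓ · (3,4)% 2/3 ✓
Row 4: (4,5)% 1/1 ✓
Row 5: (5,2)% 1/1 ✓
Row 6: (6,1)% 1/1 ✓ · (6,4)% 1/1 ✓ · (6,5)% 1/1 ✓
All meet the threshold, so the configuration is stable.

Yes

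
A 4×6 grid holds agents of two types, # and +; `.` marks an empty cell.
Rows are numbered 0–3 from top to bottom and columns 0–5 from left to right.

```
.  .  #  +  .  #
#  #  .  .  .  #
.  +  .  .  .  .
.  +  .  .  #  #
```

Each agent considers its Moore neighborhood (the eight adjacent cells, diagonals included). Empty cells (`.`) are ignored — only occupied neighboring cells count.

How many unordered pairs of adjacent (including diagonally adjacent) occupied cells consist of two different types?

3

Scan each occupied cell's neighbors to the right and below (and the two forward diagonals) so each pair is counted once.
From row 0: 1 unlike of 3 pairs (running 1/3).
From row 1: 2 unlike of 3 pairs (running 3/6).
From row 2: 0 unlike of 1 pairs (running 3/7).
From row 3: 0 unlike of 1 pairs (running 3/8).
Total adjacent occupied pairs: 8; unlike-type pairs: 3.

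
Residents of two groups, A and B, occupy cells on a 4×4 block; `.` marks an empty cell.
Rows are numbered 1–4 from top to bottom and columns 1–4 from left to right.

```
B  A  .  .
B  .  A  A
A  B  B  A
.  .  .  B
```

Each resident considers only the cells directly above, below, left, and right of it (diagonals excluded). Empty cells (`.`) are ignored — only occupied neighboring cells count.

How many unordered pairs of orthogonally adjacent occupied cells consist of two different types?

6

Scan each occupied cell's neighbors to the right and below so each pair is counted once.
From row 1: 1 unlike of 2 pairs (running 1/2).
From row 2: 2 unlike of 4 pairs (running 3/6).
From row 3: 3 unlike of 4 pairs (running 6/10).
Total adjacent occupied pairs: 10; unlike-type pairs: 6.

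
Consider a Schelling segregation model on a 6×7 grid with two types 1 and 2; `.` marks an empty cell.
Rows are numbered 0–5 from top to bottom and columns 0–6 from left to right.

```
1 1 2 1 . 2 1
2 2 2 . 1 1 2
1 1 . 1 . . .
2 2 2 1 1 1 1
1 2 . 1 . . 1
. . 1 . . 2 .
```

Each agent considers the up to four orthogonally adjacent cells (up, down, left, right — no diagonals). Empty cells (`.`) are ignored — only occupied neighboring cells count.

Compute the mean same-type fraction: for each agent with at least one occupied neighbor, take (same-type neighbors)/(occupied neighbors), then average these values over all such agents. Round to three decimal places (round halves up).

0.532

(0,0)1 1/2
(0,1)1 1/3
(0,2)2 1/3
(0,3)1 0/1
(0,5)2 0/2
(0,6)1 0/2
(1,0)2 1/3
(1,1)2 2/4
(1,2)2 2/2
(1,4)1 1/1
(1,5)1 1/3
(1,6)2 0/2
(2,0)1 1/3
(2,1)1 1/3
(2,3)1 1/1
(3,0)2 1/3
(3,1)2 3/4
(3,2)2 1/2
(3,3)1 3/4
(3,4)1 2/2
(3,5)1 2/2
(3,6)1 2/2
(4,0)1 0/2
(4,1)2 1/2
(4,3)1 1/1
(4,6)1 1/1
(5,2)1 — no occupied neighbors
(5,5)2 — no occupied neighbors
Sum over 26 agents: 1/2 + 1/3 + 1/3 + 0/1 + 0/2 + 0/2 + 1/3 + 2/4 + 2/2 + 1/1 + 1/3 + 0/2 + 1/3 + 1/3 + 1/1 + 1/3 + 3/4 + 1/2 + 3/4 + 2/2 + 2/2 + 2/2 + 0/2 + 1/2 + 1/1 + 1/1 = 83/6; mean = 83/6 ÷ 26 = 83/156 = 0.532051… → 0.532.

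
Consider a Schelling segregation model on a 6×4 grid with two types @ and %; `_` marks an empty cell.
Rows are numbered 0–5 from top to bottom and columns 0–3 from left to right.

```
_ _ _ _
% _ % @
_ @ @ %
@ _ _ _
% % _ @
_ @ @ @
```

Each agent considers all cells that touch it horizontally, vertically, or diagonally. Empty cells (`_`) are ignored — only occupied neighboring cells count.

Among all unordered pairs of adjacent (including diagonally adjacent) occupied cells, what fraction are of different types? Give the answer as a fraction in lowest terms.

11/20

Scan each occupied cell's neighbors to the right and below (and the two forward diagonals) so each pair is counted once.
Row 1: %(1,0)–@(2,1)≠ %(1,2)–@(1,3)≠ %(1,2)–@(2,2)≠ %(1,2)–%(2,3)= %(1,2)–@(2,1)≠ @(1,3)–%(2,3)≠ @(1,3)–@(2,2)=  → 5/7 unlike.
Row 2: @(2,1)–@(2,2)= @(2,1)–@(3,0)= @(2,2)–%(2,3)≠  → 1/3 unlike.
Row 3: @(3,0)–%(4,0)≠ @(3,0)–%(4,1)≠  → 2/2 unlike.
Row 4: %(4,0)–%(4,1)= %(4,0)–@(5,1)≠ %(4,1)–@(5,1)≠ %(4,1)–@(5,2)≠ @(4,3)–@(5,3)= @(4,3)–@(5,2)=  → 3/6 unlike.
Row 5: @(5,1)–@(5,2)= @(5,2)–@(5,3)=  → 0/2 unlike.
Total adjacent occupied pairs: 20; unlike-type pairs: 11.
11/20 is already in lowest terms.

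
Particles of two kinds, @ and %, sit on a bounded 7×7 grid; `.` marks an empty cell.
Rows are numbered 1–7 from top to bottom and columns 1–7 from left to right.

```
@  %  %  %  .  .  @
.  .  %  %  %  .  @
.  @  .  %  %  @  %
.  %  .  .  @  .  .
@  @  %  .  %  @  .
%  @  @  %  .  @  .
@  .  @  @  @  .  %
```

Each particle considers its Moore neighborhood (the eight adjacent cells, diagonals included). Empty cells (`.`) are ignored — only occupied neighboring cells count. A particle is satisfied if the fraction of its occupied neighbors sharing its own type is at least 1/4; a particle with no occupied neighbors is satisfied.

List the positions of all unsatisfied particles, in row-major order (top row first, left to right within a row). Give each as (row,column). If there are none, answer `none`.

Row 1: (1,1)@ 0/1 ✗ · (1,2)% 2/3 ✓ · (1,3)% 4/4 ✓ · (1,4)% 4/4 ✓ · (1,7)@ 1/1 ✓
Row 2: (2,3)% 5/6 ✓ · (2,4)% 6/6 ✓ · (2,5)% 4/5 ✓ · (2,7)@ 2/3 ✓
Row 3: (3,2)@ 0/2 ✗ · (3,4)% 4/5 ✓ · (3,5)% 3/5 ✓ · (3,6)@ 2/5 ✓ · (3,7)% 0/2 ✗
Row 4: (4,2)% 1/4 ✓ · (4,5)@ 2/5 ✓
Row 5: (5,1)@ 2/4 ✓ · (5,2)@ 3/6 ✓ · (5,3)% 2/5 ✓ · (5,5)% 1/4 ✓ · (5,6)@ 2/3 ✓
Row 6: (6,1)% 0/4 ✗ · (6,2)@ 5/7 ✓ · (6,3)@ 4/6 ✓ · (6,4)% 2/6 ✓ · (6,6)@ 2/4 ✓
Row 7: (7,1)@ 1/2 ✓ · (7,3)@ 3/4 ✓ · (7,4)@ 3/4 ✓ · (7,5)@ 2/3 ✓ · (7,7)% 0/1 ✗

(1,1), (3,2), (3,7), (6,1), (7,7)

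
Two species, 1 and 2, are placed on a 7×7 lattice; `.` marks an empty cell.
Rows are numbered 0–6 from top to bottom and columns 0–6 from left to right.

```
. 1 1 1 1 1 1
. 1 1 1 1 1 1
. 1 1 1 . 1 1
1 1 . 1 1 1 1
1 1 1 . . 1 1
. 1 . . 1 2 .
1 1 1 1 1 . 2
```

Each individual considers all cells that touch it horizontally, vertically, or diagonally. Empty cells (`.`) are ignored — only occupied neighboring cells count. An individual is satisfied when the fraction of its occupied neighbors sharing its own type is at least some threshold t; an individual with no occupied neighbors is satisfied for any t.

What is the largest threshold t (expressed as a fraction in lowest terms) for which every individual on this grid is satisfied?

1/5

(0,1)1 3/3
(0,2)1 5/5
(0,3)1 5/5
(0,4)1 5/5
(0,5)1 5/5
(0,6)1 3/3
(1,1)1 5/5
(1,2)1 8/8
(1,3)1 7/7
(1,4)1 7/7
(1,5)1 7/7
(1,6)1 5/5
(2,1)1 5/5
(2,2)1 7/7
(2,3)1 6/6
(2,5)1 7/7
(2,6)1 5/5
(3,0)1 4/4
(3,1)1 6/6
(3,3)1 4/4
(3,4)1 5/5
(3,5)1 6/6
(3,6)1 5/5
(4,0)1 4/4
(4,1)1 5/5
(4,2)1 4/4
(4,5)1 5/6
(4,6)1 3/4
(5,1)1 6/6
(5,4)1 3/4
(5,5)2 1/5
(6,0)1 2/2
(6,1)1 3/3
(6,2)1 3/3
(6,3)1 3/3
(6,4)1 2/3
(6,6)2 1/1
The smallest same-type fraction is 1/5 at (5,5), which reduces to 1/5. Any threshold above that leaves this individual unsatisfied.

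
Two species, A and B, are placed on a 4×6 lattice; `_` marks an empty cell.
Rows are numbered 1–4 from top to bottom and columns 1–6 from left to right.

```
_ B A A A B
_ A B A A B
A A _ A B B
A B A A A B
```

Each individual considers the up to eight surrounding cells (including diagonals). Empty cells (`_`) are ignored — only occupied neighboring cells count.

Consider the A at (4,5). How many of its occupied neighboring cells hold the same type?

Occupied neighbors of (4,5): (3,4)=A, (3,5)=B, (3,6)=B, (4,4)=A, (4,6)=B.
Same type (A): 2 of 5.

2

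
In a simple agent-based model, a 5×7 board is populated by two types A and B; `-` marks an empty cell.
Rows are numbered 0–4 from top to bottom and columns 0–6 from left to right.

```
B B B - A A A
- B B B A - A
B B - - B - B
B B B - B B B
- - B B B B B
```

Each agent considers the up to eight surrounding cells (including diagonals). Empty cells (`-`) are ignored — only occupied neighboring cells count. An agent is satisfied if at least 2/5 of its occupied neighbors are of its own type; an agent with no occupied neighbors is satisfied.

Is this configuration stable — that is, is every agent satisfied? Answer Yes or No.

Row 0: (0,0)B 2/2 satisfied · (0,1)B 4/4 satisfied · (0,2)B 4/4 satisfied · (0,4)A 2/3 satisfied · (0,5)A 4/4 satisfied · (0,6)A 2/2 satisfied
Row 1: (1,1)B 6/6 satisfied · (1,2)B 5/5 satisfied · (1,3)B 3/5 satisfied · (1,4)A 2/4 satisfied · (1,6)A 2/3 satisfied
Row 2: (2,0)B 4/4 satisfied · (2,1)B 6/6 satisfied · (2,4)B 3/4 satisfied · (2,6)B 2/3 satisfied
Row 3: (3,0)B 3/3 satisfied · (3,1)B 5/5 satisfied · (3,2)B 4/4 satisfied · (3,4)B 5/5 satisfied · (3,5)B 7/7 satisfied · (3,6)B 4/4 satisfied
Row 4: (4,2)B 3/3 satisfied · (4,3)B 4/4 satisfied · (4,4)B 4/4 satisfied · (4,5)B 5/5 satisfied · (4,6)B 3/3 satisfied
All meet the threshold, so the configuration is stable.

Yes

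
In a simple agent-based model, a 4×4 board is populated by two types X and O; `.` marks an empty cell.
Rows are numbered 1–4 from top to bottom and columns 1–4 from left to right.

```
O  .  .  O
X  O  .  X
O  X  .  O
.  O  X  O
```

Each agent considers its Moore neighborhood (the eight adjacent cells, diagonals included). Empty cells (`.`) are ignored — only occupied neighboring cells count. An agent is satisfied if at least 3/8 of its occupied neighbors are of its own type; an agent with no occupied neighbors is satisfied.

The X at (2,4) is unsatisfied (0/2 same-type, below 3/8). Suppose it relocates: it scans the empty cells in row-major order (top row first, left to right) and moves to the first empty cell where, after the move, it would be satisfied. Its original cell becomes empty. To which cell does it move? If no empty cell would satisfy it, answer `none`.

none

Vacating (2,4). Empty cells in order:
  (1,2): 1/3 same-type → still unsatisfied.
  (1,3): 0/2 same-type → still unsatisfied.
  (2,3): 1/4 same-type → still unsatisfied.
  (3,3): 2/6 same-type → still unsatisfied.
  (4,1): 1/3 same-type → still unsatisfied.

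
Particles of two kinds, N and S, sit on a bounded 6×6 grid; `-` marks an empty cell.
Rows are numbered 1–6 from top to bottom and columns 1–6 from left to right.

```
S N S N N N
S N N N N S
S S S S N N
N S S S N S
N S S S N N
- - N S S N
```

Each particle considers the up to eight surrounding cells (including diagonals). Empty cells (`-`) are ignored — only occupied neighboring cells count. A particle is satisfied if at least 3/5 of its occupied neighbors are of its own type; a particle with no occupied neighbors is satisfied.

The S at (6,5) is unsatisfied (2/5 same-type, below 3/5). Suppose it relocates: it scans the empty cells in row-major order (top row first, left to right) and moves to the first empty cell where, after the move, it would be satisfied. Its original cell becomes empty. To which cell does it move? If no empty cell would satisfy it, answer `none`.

Vacating (6,5). Empty cells in order:
  (6,1): 1/2 same-type → still unsatisfied.
  (6,2): 2/4 same-type → still unsatisfied.

none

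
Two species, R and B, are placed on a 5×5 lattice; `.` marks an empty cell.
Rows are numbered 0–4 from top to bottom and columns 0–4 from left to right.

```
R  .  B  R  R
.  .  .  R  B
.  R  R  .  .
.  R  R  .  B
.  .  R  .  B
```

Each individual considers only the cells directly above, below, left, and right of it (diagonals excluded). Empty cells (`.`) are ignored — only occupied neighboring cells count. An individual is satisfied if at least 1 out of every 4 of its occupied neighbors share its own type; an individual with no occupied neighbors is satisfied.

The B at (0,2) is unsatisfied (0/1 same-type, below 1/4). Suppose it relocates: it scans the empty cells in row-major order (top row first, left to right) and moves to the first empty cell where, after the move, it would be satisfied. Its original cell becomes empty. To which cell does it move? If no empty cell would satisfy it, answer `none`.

(2,4)

Vacating (0,2). Empty cells in order:
  (0,1): 0/1 same-type → still unsatisfied.
  (1,0): 0/1 same-type → still unsatisfied.
  (1,1): 0/1 same-type → still unsatisfied.
  (1,2): 0/2 same-type → still unsatisfied.
  (2,0): 0/1 same-type → still unsatisfied.
  (2,3): 0/2 same-type → still unsatisfied.
  (2,4): 2/2 same-type → satisfied — stop here.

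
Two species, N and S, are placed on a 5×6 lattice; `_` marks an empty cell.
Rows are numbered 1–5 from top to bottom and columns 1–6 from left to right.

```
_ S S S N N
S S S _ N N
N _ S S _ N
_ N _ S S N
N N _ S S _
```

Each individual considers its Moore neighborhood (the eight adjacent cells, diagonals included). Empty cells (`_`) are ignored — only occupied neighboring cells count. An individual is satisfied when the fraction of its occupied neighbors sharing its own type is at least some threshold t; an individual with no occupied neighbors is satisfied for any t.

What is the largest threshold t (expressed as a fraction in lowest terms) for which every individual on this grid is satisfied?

Row 1: (1,2)S 4/4 · (1,3)S 4/4 · (1,4)S 2/4 · (1,5)N 3/4 · (1,6)N 3/3
Row 2: (2,1)S 2/3 · (2,2)S 5/6 · (2,3)S 6/6 · (2,5)N 4/6 · (2,6)N 4/4
Row 3: (3,1)N 1/3 · (3,3)S 4/5 · (3,4)S 4/5 · (3,6)N 3/4
Row 4: (4,2)N 3/4 · (4,4)S 5/5 · (4,5)S 4/6 · (4,6)N 1/3
Row 5: (5,1)N 2/2 · (5,2)N 2/2 · (5,4)S 3/3 · (5,5)S 3/4
The smallest same-type fraction is 1/3 at (3,1), which reduces to 1/3. Any threshold above that leaves this individual unsatisfied.

1/3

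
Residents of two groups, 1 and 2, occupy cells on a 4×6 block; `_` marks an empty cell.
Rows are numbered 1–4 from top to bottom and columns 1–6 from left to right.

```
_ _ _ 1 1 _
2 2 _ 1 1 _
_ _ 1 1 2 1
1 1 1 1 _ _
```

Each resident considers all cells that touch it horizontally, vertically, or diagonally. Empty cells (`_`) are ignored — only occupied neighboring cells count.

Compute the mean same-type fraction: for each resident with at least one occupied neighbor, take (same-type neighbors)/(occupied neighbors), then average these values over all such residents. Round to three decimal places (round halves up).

0.792

(1,4)1 3/3
(1,5)1 3/3
(2,1)2 1/1
(2,2)2 1/2
(2,4)1 5/6
(2,5)1 5/6
(3,3)1 5/6
(3,4)1 5/6
(3,5)2 0/5
(3,6)1 1/2
(4,1)1 1/1
(4,2)1 3/3
(4,3)1 4/4
(4,4)1 3/4
Sum over 14 residents: 3/3 + 3/3 + 1/1 + 1/2 + 5/6 + 5/6 + 5/6 + 5/6 + 0/5 + 1/2 + 1/1 + 3/3 + 4/4 + 3/4 = 133/12; mean = 133/12 ÷ 14 = 19/24 = 0.791666… → 0.792.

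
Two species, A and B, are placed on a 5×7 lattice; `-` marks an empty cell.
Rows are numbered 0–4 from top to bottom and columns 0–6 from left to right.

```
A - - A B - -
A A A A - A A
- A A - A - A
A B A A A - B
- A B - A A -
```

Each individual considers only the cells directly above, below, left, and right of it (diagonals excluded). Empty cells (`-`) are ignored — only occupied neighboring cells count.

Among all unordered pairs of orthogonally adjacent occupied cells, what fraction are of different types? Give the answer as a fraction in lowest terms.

Scan each occupied cell's neighbors to the right and below so each pair is counted once.
Row 0: A(0,0)–A(1,0)= A(0,3)–B(0,4)≠ A(0,3)–A(1,3)=  → 1/3 unlike.
Row 1: A(1,0)–A(1,1)= A(1,1)–A(1,2)= A(1,1)–A(2,1)= A(1,2)–A(1,3)= A(1,2)–A(2,2)= A(1,5)–A(1,6)= A(1,6)–A(2,6)=  → 0/7 unlike.
Row 2: A(2,1)–A(2,2)= A(2,1)–B(3,1)≠ A(2,2)–A(3,2)= A(2,4)–A(3,4)= A(2,6)–B(3,6)≠  → 2/5 unlike.
Row 3: A(3,0)–B(3,1)≠ B(3,1)–A(3,2)≠ B(3,1)–A(4,1)≠ A(3,2)–A(3,3)= A(3,2)–B(4,2)≠ A(3,3)–A(3,4)= A(3,4)–A(4,4)=  → 4/7 unlike.
Row 4: A(4,1)–B(4,2)≠ A(4,4)–A(4,5)=  → 1/2 unlike.
Total adjacent occupied pairs: 24; unlike-type pairs: 8.
8/24 reduces to 1/3.

1/3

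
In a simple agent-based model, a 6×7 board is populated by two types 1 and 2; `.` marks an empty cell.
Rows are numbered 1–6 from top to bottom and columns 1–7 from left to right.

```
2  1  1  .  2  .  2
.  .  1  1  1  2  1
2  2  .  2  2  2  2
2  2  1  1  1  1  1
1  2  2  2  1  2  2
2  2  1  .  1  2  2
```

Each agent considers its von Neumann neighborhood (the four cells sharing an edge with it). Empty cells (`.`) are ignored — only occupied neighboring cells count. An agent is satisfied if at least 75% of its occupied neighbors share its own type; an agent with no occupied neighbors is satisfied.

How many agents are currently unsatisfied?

27

(1,1)2 0/1 not
(1,2)1 1/2 not
(1,3)1 2/2 satisfied
(1,5)2 0/1 not
(1,7)2 0/1 not
(2,3)1 2/2 satisfied
(2,4)1 2/3 not
(2,5)1 1/4 not
(2,6)2 1/3 not
(2,7)1 0/3 not
(3,1)2 2/2 satisfied
(3,2)2 2/2 satisfied
(3,4)2 1/3 not
(3,5)2 2/4 not
(3,6)2 3/4 satisfied
(3,7)2 1/3 not
(4,1)2 2/3 not
(4,2)2 3/4 satisfied
(4,3)1 1/3 not
(4,4)1 2/4 not
(4,5)1 3/4 satisfied
(4,6)1 2/4 not
(4,7)1 1/3 not
(5,1)1 0/3 not
(5,2)2 3/4 satisfied
(5,3)2 2/4 not
(5,4)2 1/3 not
(5,5)1 2/4 not
(5,6)2 2/4 not
(5,7)2 2/3 not
(6,1)2 1/2 not
(6,2)2 2/3 not
(6,3)1 0/2 not
(6,5)1 1/2 not
(6,6)2 2/3 not
(6,7)2 2/2 satisfied
Unsatisfied: (1,1), (1,2), (1,5), (1,7), (2,4), (2,5), (2,6), (2,7), (3,4), (3,5), (3,7), (4,1), (4,3), (4,4), (4,6), (4,7), (5,1), (5,3), (5,4), (5,5), (5,6), (5,7), (6,1), (6,2), (6,3), (6,5), (6,6) — 27 in total.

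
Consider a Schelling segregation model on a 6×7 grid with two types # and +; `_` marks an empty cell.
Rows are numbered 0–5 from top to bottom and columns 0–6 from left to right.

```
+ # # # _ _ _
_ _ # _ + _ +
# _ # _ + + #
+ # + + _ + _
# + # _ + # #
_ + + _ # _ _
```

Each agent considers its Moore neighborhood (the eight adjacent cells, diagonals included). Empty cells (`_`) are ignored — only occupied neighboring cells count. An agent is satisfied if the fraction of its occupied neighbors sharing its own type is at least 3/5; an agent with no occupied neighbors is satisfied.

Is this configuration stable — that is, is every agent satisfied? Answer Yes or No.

(0,0)+ 0/1 not
(0,1)# 2/3 satisfied
(0,2)# 3/3 satisfied
(0,3)# 2/3 satisfied
(1,2)# 4/4 satisfied
(1,4)+ 2/3 satisfied
(1,6)+ 1/2 not
(2,0)# 1/2 not
(2,2)# 2/4 not
(2,4)+ 4/4 satisfied
(2,5)+ 4/5 satisfied
(2,6)# 0/3 not
(3,0)+ 1/4 not
(3,1)# 4/7 not
(3,2)+ 2/5 not
(3,3)+ 3/5 satisfied
(3,5)+ 3/6 not
(4,0)# 1/4 not
(4,1)+ 4/7 not
(4,2)# 1/6 not
(4,4)+ 2/4 not
(4,5)# 2/4 not
(4,6)# 1/2 not
(5,1)+ 2/4 not
(5,2)+ 2/3 satisfied
(5,4)# 1/2 not
For instance (0,0) has only 0/1 same-type neighbors, below 3/5.

No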